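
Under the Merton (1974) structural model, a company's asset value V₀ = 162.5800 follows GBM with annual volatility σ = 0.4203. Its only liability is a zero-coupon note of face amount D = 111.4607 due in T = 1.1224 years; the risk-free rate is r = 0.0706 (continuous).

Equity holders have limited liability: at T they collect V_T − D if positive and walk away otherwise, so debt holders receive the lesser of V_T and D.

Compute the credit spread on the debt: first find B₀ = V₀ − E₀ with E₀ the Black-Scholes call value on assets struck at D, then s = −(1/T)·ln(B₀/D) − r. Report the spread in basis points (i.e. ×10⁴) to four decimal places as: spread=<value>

d₁ = [ln(V₀/D) + (r + σ²/2)T] / (σ√T)
   = [ln(162.5800/111.4607) + (0.0706 + 0.5·0.4203²)·1.1224] / (0.4203·√1.1224)
   = [0.377498 + 0.178379] / 0.445280 = 1.248376
d₂ = d₁ − σ√T = 1.248376 − 0.445280 = 0.803096
N(d₁) = 0.894053,  N(d₂) = 0.789040,  e^(−rT) = 0.923817
E₀ = V₀·N(d₁) − D·e^(−rT)·N(d₂)
   = 162.5800·0.894053 − 111.4607·0.923817·0.789040 = 64.108273
B₀ = V₀ − E₀ = 162.5800 − 64.108273 = 98.471727
spread = −(1/T)·ln(B₀/D) − r = −(1/1.1224)·ln(98.471727/111.4607) − 0.0706 = 0.03979076
in basis points: 0.03979076 × 10⁴ = 397.9076 bp

spread=397.9076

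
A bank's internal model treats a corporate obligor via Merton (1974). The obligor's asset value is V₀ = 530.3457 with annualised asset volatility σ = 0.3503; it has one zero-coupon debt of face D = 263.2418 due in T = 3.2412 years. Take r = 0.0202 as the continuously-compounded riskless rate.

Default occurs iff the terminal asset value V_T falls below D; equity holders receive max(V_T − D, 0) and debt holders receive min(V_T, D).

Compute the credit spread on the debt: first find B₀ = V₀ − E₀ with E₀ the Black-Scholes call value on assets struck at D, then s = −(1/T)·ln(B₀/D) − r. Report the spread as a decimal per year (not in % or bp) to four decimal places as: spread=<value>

spread=0.0154

d₁ = [ln(V₀/D) + (r + σ²/2)T] / (σ√T)
   = [ln(530.3457/263.2418) + (0.0202 + 0.5·0.3503²)·3.2412] / (0.3503·√3.2412)
   = [0.700456 + 0.264336] / 0.630657 = 1.529822
d₂ = d₁ − σ√T = 1.529822 − 0.630657 = 0.899165
N(d₁) = 0.936970,  N(d₂) = 0.815718,  e^(−rT) = 0.936625
E₀ = V₀·N(d₁) − D·e^(−rT)·N(d₂)
   = 530.3457·0.936970 − 263.2418·0.936625·0.815718 = 295.795377
B₀ = V₀ − E₀ = 530.3457 − 295.795377 = 234.550323
spread = −(1/T)·ln(B₀/D) − r = −(1/3.2412)·ln(234.550323/263.2418) − 0.0202 = 0.01540497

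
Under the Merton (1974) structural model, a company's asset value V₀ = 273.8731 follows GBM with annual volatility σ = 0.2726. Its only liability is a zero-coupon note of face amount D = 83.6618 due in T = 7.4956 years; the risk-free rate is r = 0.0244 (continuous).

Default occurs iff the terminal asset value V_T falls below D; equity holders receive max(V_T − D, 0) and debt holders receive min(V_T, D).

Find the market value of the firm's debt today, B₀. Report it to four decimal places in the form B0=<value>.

B0=68.3982

d₁ = [ln(V₀/D) + (r + σ²/2)T] / (σ√T)
   = [ln(273.8731/83.6618) + (0.0244 + 0.5·0.2726²)·7.4956] / (0.2726·√7.4956)
   = [1.185882 + 0.461395] / 0.746327 = 2.207179
d₂ = d₁ − σ√T = 2.207179 − 0.746327 = 1.460852
N(d₁) = 0.986349,  N(d₂) = 0.927972,  e^(−rT) = 0.832858
E₀ = V₀·N(d₁) − D·e^(−rT)·N(d₂)
   = 273.8731·0.986349 − 83.6618·0.832858·0.927972 = 205.474950
B₀ = V₀ − E₀ = 273.8731 − 205.474950 = 68.398150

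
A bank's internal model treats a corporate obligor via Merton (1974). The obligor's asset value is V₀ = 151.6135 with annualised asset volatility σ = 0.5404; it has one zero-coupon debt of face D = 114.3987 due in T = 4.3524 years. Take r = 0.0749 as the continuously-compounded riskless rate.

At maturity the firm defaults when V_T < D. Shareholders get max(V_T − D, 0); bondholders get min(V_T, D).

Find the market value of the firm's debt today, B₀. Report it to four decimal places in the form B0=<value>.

B0=60.9530

d₁ = [ln(V₀/D) + (r + σ²/2)T] / (σ√T)
   = [ln(151.6135/114.3987) + (0.0749 + 0.5·0.5404²)·4.3524] / (0.5404·√4.3524)
   = [0.281645 + 0.961515] / 1.127404 = 1.102674
d₂ = d₁ − σ√T = 1.102674 − 1.127404 = -0.024730
N(d₁) = 0.864916,  N(d₂) = 0.490135,  e^(−rT) = 0.721809
E₀ = V₀·N(d₁) − D·e^(−rT)·N(d₂)
   = 151.6135·0.864916 − 114.3987·0.721809·0.490135 = 90.660474
B₀ = V₀ − E₀ = 151.6135 − 90.660474 = 60.953026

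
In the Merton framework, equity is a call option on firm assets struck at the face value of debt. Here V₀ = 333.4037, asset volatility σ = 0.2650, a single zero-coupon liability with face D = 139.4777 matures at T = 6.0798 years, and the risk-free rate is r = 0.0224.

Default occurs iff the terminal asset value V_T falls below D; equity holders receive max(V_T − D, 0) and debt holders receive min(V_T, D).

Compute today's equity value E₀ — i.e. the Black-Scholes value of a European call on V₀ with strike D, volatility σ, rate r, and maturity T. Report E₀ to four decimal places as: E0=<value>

E0=215.0531

d₁ = [ln(V₀/D) + (r + σ²/2)T] / (σ√T)
   = [ln(333.4037/139.4777) + (0.0224 + 0.5·0.2650²)·6.0798] / (0.2650·√6.0798)
   = [0.871449 + 0.349664] / 0.653417 = 1.868812
d₂ = d₁ − σ√T = 1.868812 − 0.653417 = 1.215395
N(d₁) = 0.969176,  N(d₂) = 0.887892,  e^(−rT) = 0.872679
E₀ = V₀·N(d₁) − D·e^(−rT)·N(d₂)
   = 333.4037·0.969176 − 139.4777·0.872679·0.887892 = 215.053119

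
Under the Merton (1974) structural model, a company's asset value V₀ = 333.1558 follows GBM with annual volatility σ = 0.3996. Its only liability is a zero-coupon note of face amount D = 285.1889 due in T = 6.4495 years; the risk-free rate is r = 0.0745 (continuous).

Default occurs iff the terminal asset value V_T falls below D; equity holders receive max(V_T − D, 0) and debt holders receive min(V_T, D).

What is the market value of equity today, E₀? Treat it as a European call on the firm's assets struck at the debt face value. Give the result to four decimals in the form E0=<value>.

E0=193.8208

d₁ = [ln(V₀/D) + (r + σ²/2)T] / (σ√T)
   = [ln(333.1558/285.1889) + (0.0745 + 0.5·0.3996²)·6.4495] / (0.3996·√6.4495)
   = [0.155458 + 0.995416] / 1.014819 = 1.134069
d₂ = d₁ − σ√T = 1.134069 − 1.014819 = 0.119250
N(d₁) = 0.871617,  N(d₂) = 0.547462,  e^(−rT) = 0.618482
E₀ = V₀·N(d₁) − D·e^(−rT)·N(d₂)
   = 333.1558·0.871617 − 285.1889·0.618482·0.547462 = 193.820831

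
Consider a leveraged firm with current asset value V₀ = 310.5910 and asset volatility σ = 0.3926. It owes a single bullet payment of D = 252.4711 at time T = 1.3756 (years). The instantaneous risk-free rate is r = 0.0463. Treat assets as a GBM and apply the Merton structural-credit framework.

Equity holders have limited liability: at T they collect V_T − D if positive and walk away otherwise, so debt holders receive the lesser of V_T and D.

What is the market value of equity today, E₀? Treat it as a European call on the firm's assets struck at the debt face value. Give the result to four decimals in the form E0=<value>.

d₁ = [ln(V₀/D) + (r + σ²/2)T] / (σ√T)
   = [ln(310.5910/252.4711) + (0.0463 + 0.5·0.3926²)·1.3756] / (0.3926·√1.3756)
   = [0.207180 + 0.169704] / 0.460465 = 0.818487
d₂ = d₁ − σ√T = 0.818487 − 0.460465 = 0.358022
N(d₁) = 0.793460,  N(d₂) = 0.639837,  e^(−rT) = 0.938296
E₀ = V₀·N(d₁) − D·e^(−rT)·N(d₂)
   = 310.5910·0.793460 − 252.4711·0.938296·0.639837 = 94.869148

E0=94.8691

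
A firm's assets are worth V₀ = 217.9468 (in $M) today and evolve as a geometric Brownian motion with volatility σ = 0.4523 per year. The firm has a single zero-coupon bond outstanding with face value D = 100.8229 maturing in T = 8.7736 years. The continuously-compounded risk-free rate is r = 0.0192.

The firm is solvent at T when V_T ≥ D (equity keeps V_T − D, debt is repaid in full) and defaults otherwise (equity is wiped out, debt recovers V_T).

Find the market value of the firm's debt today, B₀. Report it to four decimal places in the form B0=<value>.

B0=62.2253

d₁ = [ln(V₀/D) + (r + σ²/2)T] / (σ√T)
   = [ln(217.9468/100.8229) + (0.0192 + 0.5·0.4523²)·8.7736] / (0.4523·√8.7736)
   = [0.770885 + 1.065884] / 1.339725 = 1.371005
d₂ = d₁ − σ√T = 1.371005 − 1.339725 = 0.031281
N(d₁) = 0.914813,  N(d₂) = 0.512477,  e^(−rT) = 0.844971
E₀ = V₀·N(d₁) − D·e^(−rT)·N(d₂)
   = 217.9468·0.914813 − 100.8229·0.844971·0.512477 = 155.721472
B₀ = V₀ − E₀ = 217.9468 − 155.721472 = 62.225328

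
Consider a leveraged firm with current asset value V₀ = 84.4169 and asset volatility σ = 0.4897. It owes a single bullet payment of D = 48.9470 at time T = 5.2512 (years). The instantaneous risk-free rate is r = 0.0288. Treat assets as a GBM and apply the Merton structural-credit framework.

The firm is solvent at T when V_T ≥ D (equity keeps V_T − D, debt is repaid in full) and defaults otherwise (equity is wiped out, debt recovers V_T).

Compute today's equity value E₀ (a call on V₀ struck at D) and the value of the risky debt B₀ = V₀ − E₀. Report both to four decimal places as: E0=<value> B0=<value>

E0=52.3626 B0=32.0543

d₁ = [ln(V₀/D) + (r + σ²/2)T] / (σ√T)
   = [ln(84.4169/48.9470) + (0.0288 + 0.5·0.4897²)·5.2512] / (0.4897·√5.2512)
   = [0.545030 + 0.780869] / 1.122172 = 1.181547
d₂ = d₁ − σ√T = 1.181547 − 1.122172 = 0.059375
N(d₁) = 0.881307,  N(d₂) = 0.523673,  e^(−rT) = 0.859646
E₀ = V₀·N(d₁) − D·e^(−rT)·N(d₂)
   = 84.4169·0.881307 − 48.9470·0.859646·0.523673 = 52.362574
B₀ = V₀ − E₀ = 84.4169 − 52.362574 = 32.054326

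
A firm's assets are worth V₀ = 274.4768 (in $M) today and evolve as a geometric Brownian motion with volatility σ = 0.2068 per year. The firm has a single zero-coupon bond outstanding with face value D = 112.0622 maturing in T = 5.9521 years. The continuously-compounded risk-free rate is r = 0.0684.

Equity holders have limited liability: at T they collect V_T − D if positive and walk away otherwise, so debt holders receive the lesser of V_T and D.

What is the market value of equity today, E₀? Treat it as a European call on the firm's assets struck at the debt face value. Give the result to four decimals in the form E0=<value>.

E0=200.0013

d₁ = [ln(V₀/D) + (r + σ²/2)T] / (σ√T)
   = [ln(274.4768/112.0622) + (0.0684 + 0.5·0.2068²)·5.9521] / (0.2068·√5.9521)
   = [0.895813 + 0.534398] / 0.504528 = 2.834748
d₂ = d₁ − σ√T = 2.834748 − 0.504528 = 2.330219
N(d₁) = 0.997707,  N(d₂) = 0.990103,  e^(−rT) = 0.665562
E₀ = V₀·N(d₁) − D·e^(−rT)·N(d₂)
   = 274.4768·0.997707 − 112.0622·0.665562·0.990103 = 200.001251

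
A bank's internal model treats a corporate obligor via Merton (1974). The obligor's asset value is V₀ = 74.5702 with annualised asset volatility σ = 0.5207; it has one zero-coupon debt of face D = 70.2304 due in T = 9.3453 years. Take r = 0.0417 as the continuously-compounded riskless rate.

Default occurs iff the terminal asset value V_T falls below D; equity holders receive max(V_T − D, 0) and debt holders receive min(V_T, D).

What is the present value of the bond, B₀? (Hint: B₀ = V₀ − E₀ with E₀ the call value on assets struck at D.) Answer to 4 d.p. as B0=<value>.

B0=24.9237

d₁ = [ln(V₀/D) + (r + σ²/2)T] / (σ√T)
   = [ln(74.5702/70.2304) + (0.0417 + 0.5·0.5207²)·9.3453] / (0.5207·√9.3453)
   = [0.059960 + 1.656588] / 1.591784 = 1.078379
d₂ = d₁ − σ√T = 1.078379 − 1.591784 = -0.513405
N(d₁) = 0.859568,  N(d₂) = 0.303834,  e^(−rT) = 0.677261
E₀ = V₀·N(d₁) − D·e^(−rT)·N(d₂)
   = 74.5702·0.859568 − 70.2304·0.677261·0.303834 = 49.646488
B₀ = V₀ − E₀ = 74.5702 − 49.646488 = 24.923712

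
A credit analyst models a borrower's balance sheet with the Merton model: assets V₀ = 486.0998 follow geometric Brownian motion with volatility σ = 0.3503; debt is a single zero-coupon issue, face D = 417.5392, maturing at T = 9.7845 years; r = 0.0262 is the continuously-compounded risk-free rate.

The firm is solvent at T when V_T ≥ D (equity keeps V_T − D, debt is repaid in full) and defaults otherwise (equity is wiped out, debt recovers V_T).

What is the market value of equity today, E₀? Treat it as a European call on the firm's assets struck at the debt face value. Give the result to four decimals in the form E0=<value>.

d₁ = [ln(V₀/D) + (r + σ²/2)T] / (σ√T)
   = [ln(486.0998/417.5392) + (0.0262 + 0.5·0.3503²)·9.7845] / (0.3503·√9.7845)
   = [0.152036 + 0.856682] / 1.095745 = 0.920577
d₂ = d₁ − σ√T = 0.920577 − 1.095745 = -0.175168
N(d₁) = 0.821364,  N(d₂) = 0.430474,  e^(−rT) = 0.773868
E₀ = V₀·N(d₁) − D·e^(−rT)·N(d₂)
   = 486.0998·0.821364 − 417.5392·0.773868·0.430474 = 260.170225

E0=260.1702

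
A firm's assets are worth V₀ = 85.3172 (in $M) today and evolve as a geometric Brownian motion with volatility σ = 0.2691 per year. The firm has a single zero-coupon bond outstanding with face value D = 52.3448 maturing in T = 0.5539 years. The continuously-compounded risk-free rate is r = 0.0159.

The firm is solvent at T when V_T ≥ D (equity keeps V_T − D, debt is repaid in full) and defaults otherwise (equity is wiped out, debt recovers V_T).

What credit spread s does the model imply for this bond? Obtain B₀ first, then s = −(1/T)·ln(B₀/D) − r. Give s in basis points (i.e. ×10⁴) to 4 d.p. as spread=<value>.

d₁ = [ln(V₀/D) + (r + σ²/2)T] / (σ√T)
   = [ln(85.3172/52.3448) + (0.0159 + 0.5·0.2691²)·0.5539] / (0.2691·√0.5539)
   = [0.488523 + 0.028862] / 0.200276 = 2.583361
d₂ = d₁ − σ√T = 2.583361 − 0.200276 = 2.383085
N(d₁) = 0.995108,  N(d₂) = 0.991416,  e^(−rT) = 0.991232
E₀ = V₀·N(d₁) − D·e^(−rT)·N(d₂)
   = 85.3172·0.995108 − 52.3448·0.991232·0.991416 = 33.459387
B₀ = V₀ − E₀ = 85.3172 − 33.459387 = 51.857813
spread = −(1/T)·ln(B₀/D) − r = −(1/0.5539)·ln(51.857813/52.3448) − 0.0159 = 0.00097488
in basis points: 0.00097488 × 10⁴ = 9.7488 bp

spread=9.7488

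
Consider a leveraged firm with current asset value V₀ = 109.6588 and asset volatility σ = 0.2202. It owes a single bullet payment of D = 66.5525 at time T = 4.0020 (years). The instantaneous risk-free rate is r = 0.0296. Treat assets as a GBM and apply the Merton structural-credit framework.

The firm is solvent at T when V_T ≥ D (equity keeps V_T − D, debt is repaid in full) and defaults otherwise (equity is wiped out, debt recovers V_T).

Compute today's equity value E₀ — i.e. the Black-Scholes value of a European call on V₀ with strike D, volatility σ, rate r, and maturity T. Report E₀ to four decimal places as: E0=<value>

E0=51.8122

d₁ = [ln(V₀/D) + (r + σ²/2)T] / (σ√T)
   = [ln(109.6588/66.5525) + (0.0296 + 0.5·0.2202²)·4.0020] / (0.2202·√4.0020)
   = [0.499383 + 0.215484] / 0.440510 = 1.622815
d₂ = d₁ − σ√T = 1.622815 − 0.440510 = 1.182305
N(d₁) = 0.947686,  N(d₂) = 0.881458,  e^(−rT) = 0.888288
E₀ = V₀·N(d₁) − D·e^(−rT)·N(d₂)
   = 109.6588·0.947686 − 66.5525·0.888288·0.881458 = 51.812229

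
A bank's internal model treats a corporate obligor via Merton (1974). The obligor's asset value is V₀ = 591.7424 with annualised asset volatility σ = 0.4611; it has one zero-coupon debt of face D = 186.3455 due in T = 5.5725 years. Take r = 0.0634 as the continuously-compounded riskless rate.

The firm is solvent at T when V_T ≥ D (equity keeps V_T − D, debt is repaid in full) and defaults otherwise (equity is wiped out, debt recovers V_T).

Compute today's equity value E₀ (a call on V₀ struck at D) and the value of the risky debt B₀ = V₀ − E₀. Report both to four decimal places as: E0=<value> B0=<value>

d₁ = [ln(V₀/D) + (r + σ²/2)T] / (σ√T)
   = [ln(591.7424/186.3455) + (0.0634 + 0.5·0.4611²)·5.5725] / (0.4611·√5.5725)
   = [1.155469 + 0.945690] / 1.088479 = 1.930362
d₂ = d₁ − σ√T = 1.930362 − 1.088479 = 0.841883
N(d₁) = 0.973219,  N(d₂) = 0.800073,  e^(−rT) = 0.702369
E₀ = V₀·N(d₁) − D·e^(−rT)·N(d₂)
   = 591.7424·0.973219 − 186.3455·0.702369·0.800073 = 471.178737
B₀ = V₀ − E₀ = 591.7424 − 471.178737 = 120.563663

E0=471.1787 B0=120.5637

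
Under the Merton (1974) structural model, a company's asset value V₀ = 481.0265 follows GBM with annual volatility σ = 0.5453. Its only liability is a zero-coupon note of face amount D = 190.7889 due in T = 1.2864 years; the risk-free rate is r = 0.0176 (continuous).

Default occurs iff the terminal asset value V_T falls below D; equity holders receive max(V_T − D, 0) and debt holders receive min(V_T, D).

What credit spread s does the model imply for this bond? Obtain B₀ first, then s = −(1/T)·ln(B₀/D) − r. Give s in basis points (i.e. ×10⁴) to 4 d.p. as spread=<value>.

spread=205.8777

d₁ = [ln(V₀/D) + (r + σ²/2)T] / (σ√T)
   = [ln(481.0265/190.7889) + (0.0176 + 0.5·0.5453²)·1.2864] / (0.5453·√1.2864)
   = [0.924755 + 0.213898] / 0.618477 = 1.841059
d₂ = d₁ − σ√T = 1.841059 − 0.618477 = 1.222582
N(d₁) = 0.967194,  N(d₂) = 0.889256,  e^(−rT) = 0.977614
E₀ = V₀·N(d₁) − D·e^(−rT)·N(d₂)
   = 481.0265·0.967194 − 190.7889·0.977614·0.889256 = 299.383571
B₀ = V₀ − E₀ = 481.0265 − 299.383571 = 181.642929
spread = −(1/T)·ln(B₀/D) − r = −(1/1.2864)·ln(181.642929/190.7889) − 0.0176 = 0.02058777
in basis points: 0.02058777 × 10⁴ = 205.8777 bp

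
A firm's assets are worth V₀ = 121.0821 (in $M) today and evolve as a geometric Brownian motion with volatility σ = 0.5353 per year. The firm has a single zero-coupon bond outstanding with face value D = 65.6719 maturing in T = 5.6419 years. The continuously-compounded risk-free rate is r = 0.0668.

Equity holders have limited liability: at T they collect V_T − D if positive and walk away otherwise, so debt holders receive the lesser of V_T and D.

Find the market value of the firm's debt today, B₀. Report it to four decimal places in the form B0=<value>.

d₁ = [ln(V₀/D) + (r + σ²/2)T] / (σ√T)
   = [ln(121.0821/65.6719) + (0.0668 + 0.5·0.5353²)·5.6419] / (0.5353·√5.6419)
   = [0.611798 + 1.185211] / 1.271481 = 1.413319
d₂ = d₁ − σ√T = 1.413319 − 1.271481 = 0.141838
N(d₁) = 0.921219,  N(d₂) = 0.556396,  e^(−rT) = 0.685999
E₀ = V₀·N(d₁) − D·e^(−rT)·N(d₂)
   = 121.0821·0.921219 − 65.6719·0.685999·0.556396 = 86.477015
B₀ = V₀ − E₀ = 121.0821 − 86.477015 = 34.605085

B0=34.6051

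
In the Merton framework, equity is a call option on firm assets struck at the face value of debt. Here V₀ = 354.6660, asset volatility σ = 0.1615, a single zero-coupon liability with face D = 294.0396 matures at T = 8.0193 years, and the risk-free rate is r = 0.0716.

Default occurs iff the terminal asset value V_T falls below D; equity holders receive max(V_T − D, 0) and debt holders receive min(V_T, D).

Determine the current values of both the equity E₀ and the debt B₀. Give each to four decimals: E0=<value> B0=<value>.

E0=191.2348 B0=163.4312

d₁ = [ln(V₀/D) + (r + σ²/2)T] / (σ√T)
   = [ln(354.6660/294.0396) + (0.0716 + 0.5·0.1615²)·8.0193] / (0.1615·√8.0193)
   = [0.187462 + 0.678763] / 0.457342 = 1.894043
d₂ = d₁ − σ√T = 1.894043 − 0.457342 = 1.436701
N(d₁) = 0.970890,  N(d₂) = 0.924599,  e^(−rT) = 0.563165
E₀ = V₀·N(d₁) − D·e^(−rT)·N(d₂)
   = 354.6660·0.970890 − 294.0396·0.563165·0.924599 = 191.234807
B₀ = V₀ − E₀ = 354.6660 − 191.234807 = 163.431193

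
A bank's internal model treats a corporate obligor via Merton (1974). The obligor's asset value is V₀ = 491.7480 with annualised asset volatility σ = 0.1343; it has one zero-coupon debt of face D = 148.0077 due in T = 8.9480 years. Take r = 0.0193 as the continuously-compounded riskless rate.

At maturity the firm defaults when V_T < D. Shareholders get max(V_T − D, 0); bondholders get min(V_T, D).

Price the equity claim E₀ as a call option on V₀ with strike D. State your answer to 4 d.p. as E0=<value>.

E0=367.2232

d₁ = [ln(V₀/D) + (r + σ²/2)T] / (σ√T)
   = [ln(491.7480/148.0077) + (0.0193 + 0.5·0.1343²)·8.9480] / (0.1343·√8.9480)
   = [1.200702 + 0.253392] / 0.401734 = 3.619540
d₂ = d₁ − σ√T = 3.619540 − 0.401734 = 3.217806
N(d₁) = 0.999852,  N(d₂) = 0.999354,  e^(−rT) = 0.841393
E₀ = V₀·N(d₁) − D·e^(−rT)·N(d₂)
   = 491.7480·0.999852 − 148.0077·0.841393·0.999354 = 367.223222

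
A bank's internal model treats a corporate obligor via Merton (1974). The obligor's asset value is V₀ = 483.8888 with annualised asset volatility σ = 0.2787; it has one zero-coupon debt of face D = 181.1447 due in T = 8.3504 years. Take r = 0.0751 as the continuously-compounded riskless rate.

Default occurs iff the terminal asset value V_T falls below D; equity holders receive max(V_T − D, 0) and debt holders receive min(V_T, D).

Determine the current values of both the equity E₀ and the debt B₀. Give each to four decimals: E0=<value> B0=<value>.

d₁ = [ln(V₀/D) + (r + σ²/2)T] / (σ√T)
   = [ln(483.8888/181.1447) + (0.0751 + 0.5·0.2787²)·8.3504] / (0.2787·√8.3504)
   = [0.982559 + 0.951418] / 0.805361 = 2.401379
d₂ = d₁ − σ√T = 2.401379 − 0.805361 = 1.596018
N(d₁) = 0.991833,  N(d₂) = 0.944758,  e^(−rT) = 0.534131
E₀ = V₀·N(d₁) − D·e^(−rT)·N(d₂)
   = 483.8888·0.991833 − 181.1447·0.534131·0.944758 = 388.527082
B₀ = V₀ − E₀ = 483.8888 − 388.527082 = 95.361718

E0=388.5271 B0=95.3617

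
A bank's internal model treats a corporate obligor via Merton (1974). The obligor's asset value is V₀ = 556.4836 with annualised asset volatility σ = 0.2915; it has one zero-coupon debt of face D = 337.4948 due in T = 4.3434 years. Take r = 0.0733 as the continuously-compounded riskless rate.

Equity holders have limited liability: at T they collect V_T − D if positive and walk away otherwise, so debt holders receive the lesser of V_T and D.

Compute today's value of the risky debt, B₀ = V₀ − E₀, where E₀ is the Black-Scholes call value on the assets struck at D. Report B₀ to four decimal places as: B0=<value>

B0=236.5260

d₁ = [ln(V₀/D) + (r + σ²/2)T] / (σ√T)
   = [ln(556.4836/337.4948) + (0.0733 + 0.5·0.2915²)·4.3434] / (0.2915·√4.3434)
   = [0.500088 + 0.502905] / 0.607510 = 1.650990
d₂ = d₁ − σ√T = 1.650990 − 0.607510 = 1.043480
N(d₁) = 0.950630,  N(d₂) = 0.851637,  e^(−rT) = 0.727333
E₀ = V₀·N(d₁) − D·e^(−rT)·N(d₂)
   = 556.4836·0.950630 − 337.4948·0.727333·0.851637 = 319.957641
B₀ = V₀ − E₀ = 556.4836 − 319.957641 = 236.525959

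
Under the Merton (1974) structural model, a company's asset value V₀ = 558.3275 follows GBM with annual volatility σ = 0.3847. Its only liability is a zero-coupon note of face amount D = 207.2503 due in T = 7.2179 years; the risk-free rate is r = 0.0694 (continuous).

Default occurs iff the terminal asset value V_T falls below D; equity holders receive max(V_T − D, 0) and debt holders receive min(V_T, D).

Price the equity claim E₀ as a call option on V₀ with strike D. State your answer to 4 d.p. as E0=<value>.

d₁ = [ln(V₀/D) + (r + σ²/2)T] / (σ√T)
   = [ln(558.3275/207.2503) + (0.0694 + 0.5·0.3847²)·7.2179] / (0.3847·√7.2179)
   = [0.991018 + 1.035026] / 1.033541 = 1.960294
d₂ = d₁ − σ√T = 1.960294 − 1.033541 = 0.926753
N(d₁) = 0.975019,  N(d₂) = 0.822973,  e^(−rT) = 0.605972
E₀ = V₀·N(d₁) − D·e^(−rT)·N(d₂)
   = 558.3275·0.975019 − 207.2503·0.605972·0.822973 = 441.024766

E0=441.0248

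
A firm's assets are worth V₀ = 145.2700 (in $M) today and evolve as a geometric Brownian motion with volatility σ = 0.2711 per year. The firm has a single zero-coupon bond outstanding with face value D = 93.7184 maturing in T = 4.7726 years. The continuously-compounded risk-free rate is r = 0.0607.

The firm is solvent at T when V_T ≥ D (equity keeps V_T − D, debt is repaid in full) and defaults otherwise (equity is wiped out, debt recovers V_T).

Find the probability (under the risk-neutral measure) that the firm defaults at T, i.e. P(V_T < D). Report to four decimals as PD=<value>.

PD=0.1754

d₁ = [ln(V₀/D) + (r + σ²/2)T] / (σ√T)
   = [ln(145.2700/93.7184) + (0.0607 + 0.5·0.2711²)·4.7726] / (0.2711·√4.7726)
   = [0.438300 + 0.465078] / 0.592253 = 1.525325
d₂ = d₁ − σ√T = 1.525325 − 0.592253 = 0.933073
risk-neutral PD = N(−d₂) = N(-0.933073) = 0.175391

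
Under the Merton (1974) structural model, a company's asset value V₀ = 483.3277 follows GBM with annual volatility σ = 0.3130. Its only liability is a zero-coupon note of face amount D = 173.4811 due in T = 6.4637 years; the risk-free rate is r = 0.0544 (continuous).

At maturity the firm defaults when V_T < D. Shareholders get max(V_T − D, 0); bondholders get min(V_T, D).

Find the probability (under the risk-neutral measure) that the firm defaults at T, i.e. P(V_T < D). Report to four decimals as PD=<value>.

PD=0.0915

d₁ = [ln(V₀/D) + (r + σ²/2)T] / (σ√T)
   = [ln(483.3277/173.4811) + (0.0544 + 0.5·0.3130²)·6.4637] / (0.3130·√6.4637)
   = [1.024626 + 0.668246] / 0.795765 = 2.127352
d₂ = d₁ − σ√T = 2.127352 − 0.795765 = 1.331587
risk-neutral PD = N(−d₂) = N(-1.331587) = 0.091498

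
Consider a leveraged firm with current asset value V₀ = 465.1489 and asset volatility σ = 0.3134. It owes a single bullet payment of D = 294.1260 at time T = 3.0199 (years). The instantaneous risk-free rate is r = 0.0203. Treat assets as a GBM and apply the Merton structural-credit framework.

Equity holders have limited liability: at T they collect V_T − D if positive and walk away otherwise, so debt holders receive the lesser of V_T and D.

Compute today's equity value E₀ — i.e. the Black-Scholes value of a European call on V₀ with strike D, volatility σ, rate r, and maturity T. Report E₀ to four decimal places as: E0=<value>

E0=205.8548

d₁ = [ln(V₀/D) + (r + σ²/2)T] / (σ√T)
   = [ln(465.1489/294.1260) + (0.0203 + 0.5·0.3134²)·3.0199] / (0.3134·√3.0199)
   = [0.458349 + 0.209611] / 0.544622 = 1.226465
d₂ = d₁ − σ√T = 1.226465 − 0.544622 = 0.681843
N(d₁) = 0.889988,  N(d₂) = 0.752331,  e^(−rT) = 0.940537
E₀ = V₀·N(d₁) − D·e^(−rT)·N(d₂)
   = 465.1489·0.889988 − 294.1260·0.940537·0.752331 = 205.854847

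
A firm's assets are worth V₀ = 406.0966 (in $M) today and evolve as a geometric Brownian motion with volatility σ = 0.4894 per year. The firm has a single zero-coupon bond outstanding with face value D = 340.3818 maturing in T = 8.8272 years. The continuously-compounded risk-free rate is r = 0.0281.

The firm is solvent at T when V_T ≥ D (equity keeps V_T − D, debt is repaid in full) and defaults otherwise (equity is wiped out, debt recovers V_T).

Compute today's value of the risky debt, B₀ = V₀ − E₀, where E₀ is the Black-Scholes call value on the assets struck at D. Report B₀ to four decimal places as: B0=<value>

d₁ = [ln(V₀/D) + (r + σ²/2)T] / (σ√T)
   = [ln(406.0966/340.3818) + (0.0281 + 0.5·0.4894²)·8.8272] / (0.4894·√8.8272)
   = [0.176523 + 1.305156] / 1.454037 = 1.019011
d₂ = d₁ − σ√T = 1.019011 − 1.454037 = -0.435026
N(d₁) = 0.845901,  N(d₂) = 0.331772,  e^(−rT) = 0.780325
E₀ = V₀·N(d₁) − D·e^(−rT)·N(d₂)
   = 406.0966·0.845901 − 340.3818·0.780325·0.331772 = 255.396148
B₀ = V₀ − E₀ = 406.0966 − 255.396148 = 150.700452

B0=150.7005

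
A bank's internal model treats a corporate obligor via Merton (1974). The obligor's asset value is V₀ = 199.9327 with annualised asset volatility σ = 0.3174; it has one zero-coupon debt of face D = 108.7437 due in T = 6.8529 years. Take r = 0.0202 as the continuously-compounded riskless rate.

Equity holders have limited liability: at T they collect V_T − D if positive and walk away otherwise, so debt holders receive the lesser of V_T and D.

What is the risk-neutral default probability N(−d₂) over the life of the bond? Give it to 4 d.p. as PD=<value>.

d₁ = [ln(V₀/D) + (r + σ²/2)T] / (σ√T)
   = [ln(199.9327/108.7437) + (0.0202 + 0.5·0.3174²)·6.8529] / (0.3174·√6.8529)
   = [0.608987 + 0.483619] / 0.830891 = 1.314981
d₂ = d₁ − σ√T = 1.314981 − 0.830891 = 0.484089
risk-neutral PD = N(−d₂) = N(-0.484089) = 0.314161

PD=0.3142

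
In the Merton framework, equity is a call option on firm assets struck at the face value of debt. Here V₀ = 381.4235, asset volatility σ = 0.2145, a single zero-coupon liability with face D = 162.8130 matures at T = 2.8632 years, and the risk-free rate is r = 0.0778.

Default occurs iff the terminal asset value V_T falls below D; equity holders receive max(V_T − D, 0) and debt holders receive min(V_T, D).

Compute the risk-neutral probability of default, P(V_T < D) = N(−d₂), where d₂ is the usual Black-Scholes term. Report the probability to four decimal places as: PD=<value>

d₁ = [ln(V₀/D) + (r + σ²/2)T] / (σ√T)
   = [ln(381.4235/162.8130) + (0.0778 + 0.5·0.2145²)·2.8632] / (0.2145·√2.8632)
   = [0.851308 + 0.288625] / 0.362955 = 3.140699
d₂ = d₁ − σ√T = 3.140699 − 0.362955 = 2.777743
risk-neutral PD = N(−d₂) = N(-2.777743) = 0.002737

PD=0.0027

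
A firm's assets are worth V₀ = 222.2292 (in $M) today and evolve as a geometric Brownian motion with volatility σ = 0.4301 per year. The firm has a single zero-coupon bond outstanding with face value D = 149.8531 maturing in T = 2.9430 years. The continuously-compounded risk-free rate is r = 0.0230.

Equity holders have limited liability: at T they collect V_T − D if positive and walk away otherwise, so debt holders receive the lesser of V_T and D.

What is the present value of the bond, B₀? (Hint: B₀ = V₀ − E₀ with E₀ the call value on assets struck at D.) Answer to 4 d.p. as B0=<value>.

B0=119.7606

d₁ = [ln(V₀/D) + (r + σ²/2)T] / (σ√T)
   = [ln(222.2292/149.8531) + (0.0230 + 0.5·0.4301²)·2.9430] / (0.4301·√2.9430)
   = [0.394054 + 0.339896] / 0.737844 = 0.994722
d₂ = d₁ − σ√T = 0.994722 − 0.737844 = 0.256878
N(d₁) = 0.840064,  N(d₂) = 0.601364,  e^(−rT) = 0.934551
E₀ = V₀·N(d₁) − D·e^(−rT)·N(d₂)
   = 222.2292·0.840064 − 149.8531·0.934551·0.601364 = 102.468629
B₀ = V₀ − E₀ = 222.2292 − 102.468629 = 119.760571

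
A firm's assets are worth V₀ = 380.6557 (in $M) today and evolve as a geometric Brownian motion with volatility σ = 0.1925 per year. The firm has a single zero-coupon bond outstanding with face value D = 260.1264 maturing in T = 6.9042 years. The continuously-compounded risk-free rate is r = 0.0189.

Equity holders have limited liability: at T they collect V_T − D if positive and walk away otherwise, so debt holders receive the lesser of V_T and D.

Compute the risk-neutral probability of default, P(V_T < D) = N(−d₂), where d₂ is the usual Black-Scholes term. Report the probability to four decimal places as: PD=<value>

PD=0.2243

d₁ = [ln(V₀/D) + (r + σ²/2)T] / (σ√T)
   = [ln(380.6557/260.1264) + (0.0189 + 0.5·0.1925²)·6.9042] / (0.1925·√6.9042)
   = [0.380728 + 0.258411] / 0.505810 = 1.263595
d₂ = d₁ − σ√T = 1.263595 − 0.505810 = 0.757785
risk-neutral PD = N(−d₂) = N(-0.757785) = 0.224290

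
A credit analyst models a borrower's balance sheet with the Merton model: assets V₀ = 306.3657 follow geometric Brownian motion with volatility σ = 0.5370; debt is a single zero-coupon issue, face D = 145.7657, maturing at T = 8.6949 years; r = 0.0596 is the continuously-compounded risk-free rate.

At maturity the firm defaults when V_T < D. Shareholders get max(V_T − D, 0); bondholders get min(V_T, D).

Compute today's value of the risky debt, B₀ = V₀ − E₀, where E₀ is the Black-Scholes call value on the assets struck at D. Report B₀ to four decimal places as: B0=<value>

d₁ = [ln(V₀/D) + (r + σ²/2)T] / (σ√T)
   = [ln(306.3657/145.7657) + (0.0596 + 0.5·0.5370²)·8.6949] / (0.5370·√8.6949)
   = [0.742779 + 1.771886] / 1.583458 = 1.588084
d₂ = d₁ − σ√T = 1.588084 − 1.583458 = 0.004626
N(d₁) = 0.943866,  N(d₂) = 0.501846,  e^(−rT) = 0.595582
E₀ = V₀·N(d₁) − D·e^(−rT)·N(d₂)
   = 306.3657·0.943866 − 145.7657·0.595582·0.501846 = 245.600334
B₀ = V₀ − E₀ = 306.3657 − 245.600334 = 60.765366

B0=60.7654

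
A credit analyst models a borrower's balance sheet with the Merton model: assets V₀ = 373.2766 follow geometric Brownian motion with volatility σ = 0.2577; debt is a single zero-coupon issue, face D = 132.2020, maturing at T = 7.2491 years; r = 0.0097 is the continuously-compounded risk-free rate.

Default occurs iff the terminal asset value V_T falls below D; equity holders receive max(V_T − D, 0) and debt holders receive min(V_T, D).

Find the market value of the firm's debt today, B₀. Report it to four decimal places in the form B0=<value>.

d₁ = [ln(V₀/D) + (r + σ²/2)T] / (σ√T)
   = [ln(373.2766/132.2020) + (0.0097 + 0.5·0.2577²)·7.2491] / (0.2577·√7.2491)
   = [1.037989 + 0.311020] / 0.693835 = 1.944278
d₂ = d₁ − σ√T = 1.944278 − 0.693835 = 1.250442
N(d₁) = 0.974069,  N(d₂) = 0.894431,  e^(−rT) = 0.932099
E₀ = V₀·N(d₁) − D·e^(−rT)·N(d₂)
   = 373.2766·0.974069 − 132.2020·0.932099·0.894431 = 253.380599
B₀ = V₀ − E₀ = 373.2766 − 253.380599 = 119.896001

B0=119.8960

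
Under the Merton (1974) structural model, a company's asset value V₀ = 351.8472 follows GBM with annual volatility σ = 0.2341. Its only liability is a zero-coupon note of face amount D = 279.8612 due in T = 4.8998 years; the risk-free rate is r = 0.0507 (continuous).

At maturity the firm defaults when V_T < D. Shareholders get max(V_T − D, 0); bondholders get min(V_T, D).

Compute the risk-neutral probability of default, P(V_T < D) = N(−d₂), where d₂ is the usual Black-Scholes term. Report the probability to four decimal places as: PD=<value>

d₁ = [ln(V₀/D) + (r + σ²/2)T] / (σ√T)
   = [ln(351.8472/279.8612) + (0.0507 + 0.5·0.2341²)·4.8998] / (0.2341·√4.8998)
   = [0.228903 + 0.382681] / 0.518192 = 1.180228
d₂ = d₁ − σ√T = 1.180228 − 0.518192 = 0.662036
risk-neutral PD = N(−d₂) = N(-0.662036) = 0.253974

PD=0.2540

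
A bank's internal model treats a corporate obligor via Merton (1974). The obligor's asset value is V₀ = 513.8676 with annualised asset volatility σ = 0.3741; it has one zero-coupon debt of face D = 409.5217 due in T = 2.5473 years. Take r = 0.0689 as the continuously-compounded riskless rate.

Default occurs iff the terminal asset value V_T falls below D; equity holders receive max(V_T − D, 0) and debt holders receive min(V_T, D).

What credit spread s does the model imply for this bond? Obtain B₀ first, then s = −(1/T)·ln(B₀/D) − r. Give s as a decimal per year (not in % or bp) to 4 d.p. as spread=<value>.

d₁ = [ln(V₀/D) + (r + σ²/2)T] / (σ√T)
   = [ln(513.8676/409.5217) + (0.0689 + 0.5·0.3741²)·2.5473] / (0.3741·√2.5473)
   = [0.226976 + 0.353757] / 0.597073 = 0.972633
d₂ = d₁ − σ√T = 0.972633 − 0.597073 = 0.375559
N(d₁) = 0.834632,  N(d₂) = 0.646378,  e^(−rT) = 0.839030
E₀ = V₀·N(d₁) − D·e^(−rT)·N(d₂)
   = 513.8676·0.834632 − 409.5217·0.839030·0.646378 = 206.794385
B₀ = V₀ − E₀ = 513.8676 − 206.794385 = 307.073215
spread = −(1/T)·ln(B₀/D) − r = −(1/2.5473)·ln(307.073215/409.5217) − 0.0689 = 0.04412308

spread=0.0441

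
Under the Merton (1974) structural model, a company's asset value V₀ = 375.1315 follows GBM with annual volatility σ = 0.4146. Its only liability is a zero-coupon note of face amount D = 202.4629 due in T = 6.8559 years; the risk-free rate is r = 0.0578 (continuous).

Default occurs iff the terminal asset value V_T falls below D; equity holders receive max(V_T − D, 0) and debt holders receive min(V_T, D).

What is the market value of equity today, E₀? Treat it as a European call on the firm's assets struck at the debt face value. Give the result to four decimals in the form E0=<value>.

d₁ = [ln(V₀/D) + (r + σ²/2)T] / (σ√T)
   = [ln(375.1315/202.4629) + (0.0578 + 0.5·0.4146²)·6.8559] / (0.4146·√6.8559)
   = [0.616720 + 0.985512] / 1.085579 = 1.475924
d₂ = d₁ − σ√T = 1.475924 − 1.085579 = 0.390344
N(d₁) = 0.930018,  N(d₂) = 0.651859,  e^(−rT) = 0.672824
E₀ = V₀·N(d₁) − D·e^(−rT)·N(d₂)
   = 375.1315·0.930018 − 202.4629·0.672824·0.651859 = 260.081454

E0=260.0815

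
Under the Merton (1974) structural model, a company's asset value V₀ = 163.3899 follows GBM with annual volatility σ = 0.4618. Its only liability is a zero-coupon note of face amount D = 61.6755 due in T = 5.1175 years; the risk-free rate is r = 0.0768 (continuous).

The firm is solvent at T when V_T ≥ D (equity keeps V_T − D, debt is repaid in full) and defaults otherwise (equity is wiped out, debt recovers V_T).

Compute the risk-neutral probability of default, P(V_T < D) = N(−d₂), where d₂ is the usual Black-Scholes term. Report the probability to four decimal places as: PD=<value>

PD=0.2158

d₁ = [ln(V₀/D) + (r + σ²/2)T] / (σ√T)
   = [ln(163.3899/61.6755) + (0.0768 + 0.5·0.4618²)·5.1175] / (0.4618·√5.1175)
   = [0.974253 + 0.938701] / 1.044679 = 1.831140
d₂ = d₁ − σ√T = 1.831140 − 1.044679 = 0.786461
risk-neutral PD = N(−d₂) = N(-0.786461) = 0.215799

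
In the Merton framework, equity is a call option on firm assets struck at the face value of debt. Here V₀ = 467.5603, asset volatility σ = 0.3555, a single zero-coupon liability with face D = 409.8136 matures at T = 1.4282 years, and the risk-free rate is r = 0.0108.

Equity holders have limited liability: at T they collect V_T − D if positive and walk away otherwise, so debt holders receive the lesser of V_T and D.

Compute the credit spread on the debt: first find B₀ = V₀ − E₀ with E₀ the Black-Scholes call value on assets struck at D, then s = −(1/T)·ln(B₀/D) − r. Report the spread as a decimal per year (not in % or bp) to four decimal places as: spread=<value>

d₁ = [ln(V₀/D) + (r + σ²/2)T] / (σ√T)
   = [ln(467.5603/409.8136) + (0.0108 + 0.5·0.3555²)·1.4282] / (0.3555·√1.4282)
   = [0.131826 + 0.105673] / 0.424849 = 0.559019
d₂ = d₁ − σ√T = 0.559019 − 0.424849 = 0.134171
N(d₁) = 0.711926,  N(d₂) = 0.553366,  e^(−rT) = 0.984694
E₀ = V₀·N(d₁) − D·e^(−rT)·N(d₂)
   = 467.5603·0.711926 − 409.8136·0.984694·0.553366 = 109.562295
B₀ = V₀ − E₀ = 467.5603 − 109.562295 = 357.998005
spread = −(1/T)·ln(B₀/D) − r = −(1/1.4282)·ln(357.998005/409.8136) − 0.0108 = 0.08384712

spread=0.0838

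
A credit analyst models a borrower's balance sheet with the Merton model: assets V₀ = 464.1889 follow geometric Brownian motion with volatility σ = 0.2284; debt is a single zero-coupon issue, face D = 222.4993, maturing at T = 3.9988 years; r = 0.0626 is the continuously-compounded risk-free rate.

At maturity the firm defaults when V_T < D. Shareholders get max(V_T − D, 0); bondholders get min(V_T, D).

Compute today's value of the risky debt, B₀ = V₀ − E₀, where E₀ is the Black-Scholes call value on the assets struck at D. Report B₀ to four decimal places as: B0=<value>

B0=172.5286

d₁ = [ln(V₀/D) + (r + σ²/2)T] / (σ√T)
   = [ln(464.1889/222.4993) + (0.0626 + 0.5·0.2284²)·3.9988] / (0.2284·√3.9988)
   = [0.735368 + 0.354627] / 0.456731 = 2.386510
d₂ = d₁ − σ√T = 2.386510 − 0.456731 = 1.929779
N(d₁) = 0.991495,  N(d₂) = 0.973183,  e^(−rT) = 0.778548
E₀ = V₀·N(d₁) − D·e^(−rT)·N(d₂)
   = 464.1889·0.991495 − 222.4993·0.778548·0.973183 = 291.660265
B₀ = V₀ − E₀ = 464.1889 − 291.660265 = 172.528635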